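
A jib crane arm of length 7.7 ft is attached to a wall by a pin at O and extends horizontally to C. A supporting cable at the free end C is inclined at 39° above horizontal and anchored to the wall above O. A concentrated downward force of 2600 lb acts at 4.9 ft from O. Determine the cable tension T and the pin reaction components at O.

ΣM about O: T·sin39°·7.7 − 2600·4.9 = 0 → T = 12740/(7.7·0.62932) = 2629.1 ≈ 2629 lb.
ΣF_x = 0: O_x − T·cos39° = 0 → O_x = 2629.1 × 0.777146 = 2043 lb.
ΣF_y = 0: O_y + T·sin39° − 2600 = 0 → O_y = 2600 − 2629.1 × 0.62932 = 945.5 lb.

T = 2629 lb, O_x = 2043 lb, O_y = 945.5 lb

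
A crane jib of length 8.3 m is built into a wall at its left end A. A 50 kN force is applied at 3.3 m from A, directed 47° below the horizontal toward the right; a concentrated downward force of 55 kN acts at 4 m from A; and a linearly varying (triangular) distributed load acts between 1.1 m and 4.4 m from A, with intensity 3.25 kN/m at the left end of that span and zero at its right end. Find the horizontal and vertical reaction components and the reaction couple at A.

A_x = -34.10 kN, A_y = 96.93 kN, M_A = 352.5 kN·m

Resultant of the triangular load: ½ × 3.25 × 3.3 = 5.3625 kN, acting at 2.2 m from A (one-third of the span from the peak).
ΣF_x = 0: A_x + 50·cos47° = 0 → A_x = -34.10 kN.
ΣF_y = 0: A_y − 50·sin47° − 55 − ½·3.25·3.3 = 0 → A_y = 96.93 kN.
ΣM about A: M_A − 50·sin47°·3.3 − 55·4 − (½·3.25·3.3)·2.2 = 0 → M_A = 352.5 kN·m.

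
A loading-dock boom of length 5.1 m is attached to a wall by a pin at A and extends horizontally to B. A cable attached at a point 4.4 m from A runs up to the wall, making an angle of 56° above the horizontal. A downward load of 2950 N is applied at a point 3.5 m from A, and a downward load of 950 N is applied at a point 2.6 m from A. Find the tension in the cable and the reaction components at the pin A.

ΣM about A: T·sin56°·4.4 − 2950·3.5 − 950·2.6 = 0 → T = 12795/(4.4·0.829038) = 3507.63 ≈ 3508 N.
ΣF_x = 0: A_x − T·cos56° = 0 → A_x = 3507.63 × 0.559193 = 1961 N.
ΣF_y = 0: A_y + T·sin56° − 2950 − 950 = 0 → A_y = 3900 − 3507.63 × 0.829038 = 992.0 N.

T = 3508 N, A_x = 1961 N, A_y = 992.0 N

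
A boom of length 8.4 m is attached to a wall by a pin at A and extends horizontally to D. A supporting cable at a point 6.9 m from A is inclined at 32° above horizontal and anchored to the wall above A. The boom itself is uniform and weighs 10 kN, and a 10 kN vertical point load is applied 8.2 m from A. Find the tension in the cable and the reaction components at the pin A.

ΣM about A: T·sin32°·6.9 − 10·4.2 − 10·8.2 = 0 → T = 124/(6.9·0.529919) = 33.9128 ≈ 33.91 kN.
ΣF_x = 0: A_x − T·cos32° = 0 → A_x = 33.9128 × 0.848048 = 28.76 kN.
ΣF_y = 0: A_y + T·sin32° − 10 − 10 = 0 → A_y = 20 − 33.9128 × 0.529919 = 2.029 kN.

T = 33.91 kN, A_x = 28.76 kN, A_y = 2.029 kN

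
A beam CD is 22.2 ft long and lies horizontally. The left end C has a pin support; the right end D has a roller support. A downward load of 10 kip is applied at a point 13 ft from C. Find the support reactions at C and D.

ΣM about C: D_y·22.2 − 10·13 = 0 → D_y = 130/22.2 = 5.85586 ≈ 5.856 kip.
ΣF_y = 0: C_y + 5.85586 − 10 = 0 → C_y = 4.144 kip.
ΣF_x = 0: no horizontal applied forces, so C_x = 0.

C_x = 0, C_y = 4.144 kip, D_y = 5.856 kip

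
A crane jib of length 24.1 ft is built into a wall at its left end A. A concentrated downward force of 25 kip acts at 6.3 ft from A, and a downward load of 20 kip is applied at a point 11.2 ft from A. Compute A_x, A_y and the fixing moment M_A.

A_x = 0, A_y = 45.00 kip, M_A = 381.5 kip·ft

ΣF_x = 0: A_x = 0.
ΣF_y = 0: A_y − 25 − 20 = 0 → A_y = 45.00 kip.
ΣM about A: M_A − 25·6.3 − 20·11.2 = 0 → M_A = 381.5 kip·ft.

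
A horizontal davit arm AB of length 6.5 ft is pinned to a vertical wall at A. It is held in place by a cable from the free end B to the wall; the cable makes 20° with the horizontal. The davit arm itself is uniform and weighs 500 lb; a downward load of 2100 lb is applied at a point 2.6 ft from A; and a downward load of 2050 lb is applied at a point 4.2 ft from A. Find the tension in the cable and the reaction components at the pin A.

ΣM about A: T·sin20°·6.5 − 500·3.25 − 2100·2.6 − 2050·4.2 = 0 → T = 15695/(6.5·0.34202) = 7059.87 ≈ 7060 lb.
ΣF_x = 0: A_x − T·cos20° = 0 → A_x = 7059.87 × 0.939693 = 6634 lb.
ΣF_y = 0: A_y + T·sin20° − 500 − 2100 − 2050 = 0 → A_y = 4650 − 7059.87 × 0.34202 = 2235 lb.

T = 7060 lb, A_x = 6634 lb, A_y = 2235 lb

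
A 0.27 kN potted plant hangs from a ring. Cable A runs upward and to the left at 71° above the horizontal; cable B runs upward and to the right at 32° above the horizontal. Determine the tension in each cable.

T_A = 0.2350 kN, T_B = 0.09022 kN

ΣF_x = 0: −T_A·cos71° + T_B·cos32° = 0 → T_B = 0.383903·T_A.
ΣF_y = 0: T_A·sin71° + T_B·sin32° = 0.27.
Substitute: T_A·(0.945519 + 0.383903·0.529919) = 0.27 → T_A = 0.234996 ≈ 0.2350 kN.
Then T_B = 0.383903 × 0.234996 = 0.09022 kN.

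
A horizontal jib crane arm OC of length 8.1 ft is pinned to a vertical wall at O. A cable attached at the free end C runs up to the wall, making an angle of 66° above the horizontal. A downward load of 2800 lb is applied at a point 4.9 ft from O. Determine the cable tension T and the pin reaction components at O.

ΣM about O: T·sin66°·8.1 − 2800·4.9 = 0 → T = 13720/(8.1·0.913545) = 1854.13 ≈ 1854 lb.
ΣF_x = 0: O_x − T·cos66° = 0 → O_x = 1854.13 × 0.406737 = 754.1 lb.
ΣF_y = 0: O_y + T·sin66° − 2800 = 0 → O_y = 2800 − 1854.13 × 0.913545 = 1106 lb.

T = 1854 lb, O_x = 754.1 lb, O_y = 1106 lb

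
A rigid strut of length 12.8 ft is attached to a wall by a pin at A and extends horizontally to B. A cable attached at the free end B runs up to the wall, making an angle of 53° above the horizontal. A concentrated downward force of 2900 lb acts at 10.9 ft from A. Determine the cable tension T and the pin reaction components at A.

T = 3092 lb, A_x = 1861 lb, A_y = 430.5 lb

ΣM about A: T·sin53°·12.8 − 2900·10.9 = 0 → T = 31610/(12.8·0.798636) = 3092.19 ≈ 3092 lb.
ΣF_x = 0: A_x − T·cos53° = 0 → A_x = 3092.19 × 0.601815 = 1861 lb.
ΣF_y = 0: A_y + T·sin53° − 2900 = 0 → A_y = 2900 − 3092.19 × 0.798636 = 430.5 lb.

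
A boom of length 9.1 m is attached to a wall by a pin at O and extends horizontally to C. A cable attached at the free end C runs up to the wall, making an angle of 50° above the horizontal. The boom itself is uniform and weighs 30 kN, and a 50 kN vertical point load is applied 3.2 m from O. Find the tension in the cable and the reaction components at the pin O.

T = 42.53 kN, O_x = 27.34 kN, O_y = 47.42 kN

ΣM about O: T·sin50°·9.1 − 30·4.55 − 50·3.2 = 0 → T = 296.5/(9.1·0.766044) = 42.5334 ≈ 42.53 kN.
ΣF_x = 0: O_x − T·cos50° = 0 → O_x = 42.5334 × 0.642788 = 27.34 kN.
ΣF_y = 0: O_y + T·sin50° − 30 − 50 = 0 → O_y = 80 − 42.5334 × 0.766044 = 47.42 kN.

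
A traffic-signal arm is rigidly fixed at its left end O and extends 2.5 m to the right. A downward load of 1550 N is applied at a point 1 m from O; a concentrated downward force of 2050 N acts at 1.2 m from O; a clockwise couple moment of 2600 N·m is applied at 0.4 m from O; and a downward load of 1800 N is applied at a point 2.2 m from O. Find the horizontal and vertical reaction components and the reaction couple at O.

O_x = 0, O_y = 5400 N, M_O = 10570 N·m

ΣF_x = 0: O_x = 0.
ΣF_y = 0: O_y − 1550 − 2050 − 1800 = 0 → O_y = 5400 N.
ΣM about O: M_O − 1550·1 − 2050·1.2 − 2600 − 1800·2.2 = 0 → M_O = 10570 N·m.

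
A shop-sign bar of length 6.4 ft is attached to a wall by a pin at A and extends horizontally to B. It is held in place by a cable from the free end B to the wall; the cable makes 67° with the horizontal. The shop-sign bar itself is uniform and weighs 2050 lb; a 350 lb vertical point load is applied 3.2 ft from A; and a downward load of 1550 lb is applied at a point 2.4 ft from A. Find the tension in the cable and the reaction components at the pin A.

ΣM about A: T·sin67°·6.4 − 2050·3.2 − 350·3.2 − 1550·2.4 = 0 → T = 11400/(6.4·0.920505) = 1935.08 ≈ 1935 lb.
ΣF_x = 0: A_x − T·cos67° = 0 → A_x = 1935.08 × 0.390731 = 756.1 lb.
ΣF_y = 0: A_y + T·sin67° − 2050 − 350 − 1550 = 0 → A_y = 3950 − 1935.08 × 0.920505 = 2169 lb.

T = 1935 lb, A_x = 756.1 lb, A_y = 2169 lb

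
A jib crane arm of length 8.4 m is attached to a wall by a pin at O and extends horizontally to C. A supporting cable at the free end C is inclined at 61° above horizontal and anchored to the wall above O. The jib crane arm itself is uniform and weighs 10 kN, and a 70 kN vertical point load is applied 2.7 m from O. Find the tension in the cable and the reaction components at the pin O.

T = 31.44 kN, O_x = 15.24 kN, O_y = 52.50 kN

ΣM about O: T·sin61°·8.4 − 10·4.2 − 70·2.7 = 0 → T = 231/(8.4·0.87462) = 31.4422 ≈ 31.44 kN.
ΣF_x = 0: O_x − T·cos61° = 0 → O_x = 31.4422 × 0.48481 = 15.24 kN.
ΣF_y = 0: O_y + T·sin61° − 10 − 70 = 0 → O_y = 80 − 31.4422 × 0.87462 = 52.50 kN.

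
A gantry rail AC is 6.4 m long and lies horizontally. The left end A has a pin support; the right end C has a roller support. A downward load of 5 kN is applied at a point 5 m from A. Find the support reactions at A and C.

A_x = 0, A_y = 1.094 kN, C_y = 3.906 kN

ΣM about A: C_y·6.4 − 5·5 = 0 → C_y = 25/6.4 = 3.90625 ≈ 3.906 kN.
ΣF_y = 0: A_y + 3.90625 − 5 = 0 → A_y = 1.094 kN.
ΣF_x = 0: no horizontal applied forces, so A_x = 0.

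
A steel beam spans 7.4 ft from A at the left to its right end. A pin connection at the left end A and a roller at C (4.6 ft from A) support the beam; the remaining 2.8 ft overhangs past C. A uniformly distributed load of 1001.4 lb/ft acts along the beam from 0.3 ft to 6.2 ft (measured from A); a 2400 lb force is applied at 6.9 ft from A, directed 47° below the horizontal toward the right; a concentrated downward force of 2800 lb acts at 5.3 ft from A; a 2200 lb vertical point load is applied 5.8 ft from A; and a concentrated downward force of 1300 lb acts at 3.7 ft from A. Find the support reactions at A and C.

A_x = -1637 lb, A_y = 110.7 lb, C_y = 13850 lb

Resultant of the distributed load: 1001.4 × 5.9 = 5908.26 lb at 3.25 ft from A.
Taking moments about A: C_y·4.6 − (1001.4·5.9)·3.25 − 2400·sin47°·6.9 − 2800·5.3 − 2200·5.8 − 1300·3.7 = 0 → C_y = 63723.1/4.6 = 13852.8 ≈ 13850 lb.
ΣF_y = 0: A_y + 13852.8 − 1001.4·5.9 − 2400·sin47° − 2800 − 2200 − 1300 = 0 → A_y = 110.7 lb.
ΣF_x = 0: A_x + 2400·cos47° = 0 → A_x = -1637 lb.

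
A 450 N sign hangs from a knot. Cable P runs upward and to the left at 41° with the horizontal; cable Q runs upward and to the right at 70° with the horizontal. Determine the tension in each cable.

T_P = 164.9 N, T_Q = 363.8 N

ΣF_x = 0: −T_P·cos41° + T_Q·cos70° = 0 → T_Q = 2.20662·T_P.
ΣF_y = 0: T_P·sin41° + T_Q·sin70° = 450.
Substitute: T_P·(0.656059 + 2.20662·0.939693) = 450 → T_P = 164.859 ≈ 164.9 N.
Then T_Q = 2.20662 × 164.859 = 363.8 N.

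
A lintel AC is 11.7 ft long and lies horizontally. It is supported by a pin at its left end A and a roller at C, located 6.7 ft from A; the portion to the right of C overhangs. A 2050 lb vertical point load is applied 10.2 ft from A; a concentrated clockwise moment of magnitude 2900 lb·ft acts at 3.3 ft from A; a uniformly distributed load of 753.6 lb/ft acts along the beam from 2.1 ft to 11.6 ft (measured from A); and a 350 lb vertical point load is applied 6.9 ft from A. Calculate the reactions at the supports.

Resultant of the distributed load: 753.6 × 9.5 = 7159.2 lb at 6.85 ft from A.
Taking moments about A: C_y·6.7 − 2050·10.2 − 2900 − (753.6·9.5)·6.85 − 350·6.9 = 0 → C_y = 75265.52/6.7 = 11233.7 ≈ 11230 lb.
ΣF_y = 0: A_y + 11233.7 − 2050 − 753.6·9.5 − 350 = 0 → A_y = -1674 lb.
ΣF_x = 0: no horizontal applied forces, so A_x = 0.

A_x = 0, A_y = -1674 lb, C_y = 11230 lb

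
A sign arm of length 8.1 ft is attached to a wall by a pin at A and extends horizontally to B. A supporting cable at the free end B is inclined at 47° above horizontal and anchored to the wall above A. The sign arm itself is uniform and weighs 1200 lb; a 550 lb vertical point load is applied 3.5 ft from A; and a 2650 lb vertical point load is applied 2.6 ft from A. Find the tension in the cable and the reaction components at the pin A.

ΣM about A: T·sin47°·8.1 − 1200·4.05 − 550·3.5 − 2650·2.6 = 0 → T = 13675/(8.1·0.731354) = 2308.42 ≈ 2308 lb.
ΣF_x = 0: A_x − T·cos47° = 0 → A_x = 2308.42 × 0.681998 = 1574 lb.
ΣF_y = 0: A_y + T·sin47° − 1200 − 550 − 2650 = 0 → A_y = 4400 − 2308.42 × 0.731354 = 2712 lb.

T = 2308 lb, A_x = 1574 lb, A_y = 2712 lb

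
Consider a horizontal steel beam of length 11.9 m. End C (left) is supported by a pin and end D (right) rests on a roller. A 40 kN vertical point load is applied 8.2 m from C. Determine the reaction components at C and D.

C_x = 0, C_y = 12.44 kN, D_y = 27.56 kN

Moments about C: D_y·11.9 − 40·8.2 = 0 → D_y = 328/11.9 = 27.563 ≈ 27.56 kN.
ΣF_y = 0: C_y + 27.563 − 40 = 0 → C_y = 12.44 kN.
ΣF_x = 0: no horizontal applied forces, so C_x = 0.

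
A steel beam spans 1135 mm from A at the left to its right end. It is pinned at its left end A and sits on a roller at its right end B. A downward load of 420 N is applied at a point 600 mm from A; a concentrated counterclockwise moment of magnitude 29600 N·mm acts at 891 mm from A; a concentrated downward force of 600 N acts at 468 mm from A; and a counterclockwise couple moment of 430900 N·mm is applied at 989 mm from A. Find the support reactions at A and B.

Taking moments about A: B_y·1135 − 420·600 + 29600 − 600·468 + 430900 = 0 → B_y = 72300/1135 = 63.7004 ≈ 63.70 N.
ΣF_y = 0: A_y + 63.7004 − 420 − 600 = 0 → A_y = 956.3 N.
ΣF_x = 0: no horizontal applied forces, so A_x = 0.

A_x = 0, A_y = 956.3 N, B_y = 63.70 N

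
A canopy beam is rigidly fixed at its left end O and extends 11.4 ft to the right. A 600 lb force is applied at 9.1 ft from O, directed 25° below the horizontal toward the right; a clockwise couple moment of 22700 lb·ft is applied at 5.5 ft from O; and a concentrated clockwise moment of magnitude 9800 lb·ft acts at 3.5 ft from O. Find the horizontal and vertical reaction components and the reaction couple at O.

ΣF_x = 0: O_x + 600·cos25° = 0 → O_x = -543.8 lb.
ΣF_y = 0: O_y − 600·sin25° = 0 → O_y = 253.6 lb.
ΣM about O: M_O − 600·sin25°·9.1 − 22700 − 9800 = 0 → M_O = 34810 lb·ft.

O_x = -543.8 lb, O_y = 253.6 lb, M_O = 34810 lb·ft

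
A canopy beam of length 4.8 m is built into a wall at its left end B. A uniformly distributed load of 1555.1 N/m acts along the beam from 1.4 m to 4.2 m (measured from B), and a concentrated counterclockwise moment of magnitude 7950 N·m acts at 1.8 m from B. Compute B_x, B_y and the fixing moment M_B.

Resultant of the distributed load: 1555.1 × 2.8 = 4354.28 N at 2.8 m from B.
ΣF_x = 0: B_x = 0.
ΣF_y = 0: B_y − 1555.1·2.8 = 0 → B_y = 4354 N.
ΣM about B: M_B − (1555.1·2.8)·2.8 + 7950 = 0 → M_B = 4242 N·m.

B_x = 0, B_y = 4354 N, M_B = 4242 N·m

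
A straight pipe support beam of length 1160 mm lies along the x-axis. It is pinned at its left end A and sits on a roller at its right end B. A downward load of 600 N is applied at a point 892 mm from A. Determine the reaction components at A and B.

Taking moments about A: B_y·1160 − 600·892 = 0 → B_y = 535200/1160 = 461.379 ≈ 461.4 N.
ΣF_y = 0: A_y + 461.379 − 600 = 0 → A_y = 138.6 N.
ΣF_x = 0: no horizontal applied forces, so A_x = 0.

A_x = 0, A_y = 138.6 N, B_y = 461.4 N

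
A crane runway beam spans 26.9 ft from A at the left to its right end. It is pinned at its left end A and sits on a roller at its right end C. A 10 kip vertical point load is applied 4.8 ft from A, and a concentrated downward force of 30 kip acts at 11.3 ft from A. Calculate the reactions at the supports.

Moments about A: C_y·26.9 − 10·4.8 − 30·11.3 = 0 → C_y = 387/26.9 = 14.3866 ≈ 14.39 kip.
ΣF_y = 0: A_y + 14.3866 − 10 − 30 = 0 → A_y = 25.61 kip.
ΣF_x = 0: no horizontal applied forces, so A_x = 0.

A_x = 0, A_y = 25.61 kip, C_y = 14.39 kip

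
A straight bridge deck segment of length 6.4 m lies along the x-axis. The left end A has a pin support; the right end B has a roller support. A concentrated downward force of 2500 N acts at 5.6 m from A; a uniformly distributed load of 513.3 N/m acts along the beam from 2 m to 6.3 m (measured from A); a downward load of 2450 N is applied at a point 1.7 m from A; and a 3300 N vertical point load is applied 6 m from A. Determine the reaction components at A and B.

Resultant of the distributed load: 513.3 × 4.3 = 2207.19 N at 4.15 m from A.
ΣM about A: B_y·6.4 − 2500·5.6 − (513.3·4.3)·4.15 − 2450·1.7 − 3300·6 = 0 → B_y = 47124.8385/6.4 = 7363.26 ≈ 7363 N.
ΣF_y = 0: A_y + 7363.26 − 2500 − 513.3·4.3 − 2450 − 3300 = 0 → A_y = 3094 N.
ΣF_x = 0: no horizontal applied forces, so A_x = 0.

A_x = 0, A_y = 3094 N, B_y = 7363 N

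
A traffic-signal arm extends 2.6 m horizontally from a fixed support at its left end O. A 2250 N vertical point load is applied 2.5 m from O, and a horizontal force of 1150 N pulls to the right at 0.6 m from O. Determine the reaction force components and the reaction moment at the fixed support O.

O_x = -1150 N, O_y = 2250 N, M_O = 5625 N·m

ΣF_x = 0: O_x + 1150 = 0 → O_x = -1150 N.
ΣF_y = 0: O_y − 2250 = 0 → O_y = 2250 N.
ΣM about O: M_O − 2250·2.5 = 0 → M_O = 5625 N·m.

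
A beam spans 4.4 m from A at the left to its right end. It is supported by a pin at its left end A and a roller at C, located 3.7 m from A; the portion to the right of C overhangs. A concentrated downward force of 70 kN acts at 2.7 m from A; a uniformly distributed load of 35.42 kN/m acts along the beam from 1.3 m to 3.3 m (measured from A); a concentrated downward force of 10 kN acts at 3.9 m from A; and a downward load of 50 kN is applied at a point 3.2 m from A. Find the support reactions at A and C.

A_x = 0, A_y = 51.94 kN, C_y = 148.9 kN

Resultant of the distributed load: 35.42 × 2 = 70.84 kN at 2.3 m from A.
ΣM about A: C_y·3.7 − 70·2.7 − (35.42·2)·2.3 − 10·3.9 − 50·3.2 = 0 → C_y = 550.932/3.7 = 148.901 ≈ 148.9 kN.
ΣF_y = 0: A_y + 148.901 − 70 − 35.42·2 − 10 − 50 = 0 → A_y = 51.94 kN.
ΣF_x = 0: no horizontal applied forces, so A_x = 0.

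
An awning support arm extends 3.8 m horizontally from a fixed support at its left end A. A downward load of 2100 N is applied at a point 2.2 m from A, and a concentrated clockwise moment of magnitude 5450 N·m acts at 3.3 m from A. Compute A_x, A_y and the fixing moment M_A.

ΣF_x = 0: A_x = 0.
ΣF_y = 0: A_y − 2100 = 0 → A_y = 2100 N.
ΣM about A: M_A − 2100·2.2 − 5450 = 0 → M_A = 10070 N·m.

A_x = 0, A_y = 2100 N, M_A = 10070 N·m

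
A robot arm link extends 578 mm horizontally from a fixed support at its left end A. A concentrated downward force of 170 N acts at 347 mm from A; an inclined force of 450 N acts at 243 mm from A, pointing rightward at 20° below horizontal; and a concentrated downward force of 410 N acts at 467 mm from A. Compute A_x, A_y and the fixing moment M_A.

ΣF_x = 0: A_x + 450·cos20° = 0 → A_x = -422.9 N.
ΣF_y = 0: A_y − 170 − 450·sin20° − 410 = 0 → A_y = 733.9 N.
ΣM about A: M_A − 170·347 − 450·sin20°·243 − 410·467 = 0 → M_A = 287900 N·mm.

A_x = -422.9 N, A_y = 733.9 N, M_A = 287900 N·mm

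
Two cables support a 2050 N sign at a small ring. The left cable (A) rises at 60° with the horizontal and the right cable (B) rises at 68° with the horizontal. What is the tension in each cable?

T_A = 974.5 N, T_B = 1301 N

ΣF_x = 0: −T_A·cos60° + T_B·cos68° = 0 → T_B = 1.33473·T_A.
ΣF_y = 0: T_A·sin60° + T_B·sin68° = 2050.
Substitute: T_A·(0.866025 + 1.33473·0.927184) = 2050 → T_A = 974.536 ≈ 974.5 N.
Then T_B = 1.33473 × 974.536 = 1301 N.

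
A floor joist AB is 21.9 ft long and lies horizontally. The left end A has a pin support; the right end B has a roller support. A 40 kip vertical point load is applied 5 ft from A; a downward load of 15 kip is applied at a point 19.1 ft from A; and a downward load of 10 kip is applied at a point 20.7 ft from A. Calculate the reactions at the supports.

ΣM about A: B_y·21.9 − 40·5 − 15·19.1 − 10·20.7 = 0 → B_y = 693.5/21.9 = 31.6667 ≈ 31.67 kip.
ΣF_y = 0: A_y + 31.6667 − 40 − 15 − 10 = 0 → A_y = 33.33 kip.
ΣF_x = 0: no horizontal applied forces, so A_x = 0.

A_x = 0, A_y = 33.33 kip, B_y = 31.67 kip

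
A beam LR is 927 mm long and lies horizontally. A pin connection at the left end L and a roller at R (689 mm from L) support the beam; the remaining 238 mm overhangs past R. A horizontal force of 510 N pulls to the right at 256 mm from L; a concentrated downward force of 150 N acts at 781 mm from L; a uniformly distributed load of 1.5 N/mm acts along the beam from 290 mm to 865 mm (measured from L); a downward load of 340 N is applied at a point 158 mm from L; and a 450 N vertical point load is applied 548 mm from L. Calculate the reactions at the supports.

L_x = -510.0 N, L_y = 473.7 N, R_y = 1329 N

Resultant of the distributed load: 1.5 × 575 = 862.5 N at 577.5 mm from L.
Moments about L: R_y·689 − 150·781 − (1.5·575)·577.5 − 340·158 − 450·548 = 0 → R_y = 915563.75/689 = 1328.83 ≈ 1329 N.
ΣF_y = 0: L_y + 1328.83 − 150 − 1.5·575 − 340 − 450 = 0 → L_y = 473.7 N.
ΣF_x = 0: L_x + 510 = 0 → L_x = -510.0 N.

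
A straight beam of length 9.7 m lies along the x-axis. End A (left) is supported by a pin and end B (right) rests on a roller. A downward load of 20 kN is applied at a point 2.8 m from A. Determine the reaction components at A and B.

A_x = 0, A_y = 14.23 kN, B_y = 5.773 kN

Taking moments about A: B_y·9.7 − 20·2.8 = 0 → B_y = 56/9.7 = 5.7732 ≈ 5.773 kN.
ΣF_y = 0: A_y + 5.7732 − 20 = 0 → A_y = 14.23 kN.
ΣF_x = 0: no horizontal applied forces, so A_x = 0.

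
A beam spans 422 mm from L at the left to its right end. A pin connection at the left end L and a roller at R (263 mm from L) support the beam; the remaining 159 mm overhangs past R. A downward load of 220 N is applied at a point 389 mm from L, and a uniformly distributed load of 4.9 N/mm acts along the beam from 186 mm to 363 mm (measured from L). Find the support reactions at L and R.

Resultant of the distributed load: 4.9 × 177 = 867.3 N at 274.5 mm from L.
Moments about L: R_y·263 − 220·389 − (4.9·177)·274.5 = 0 → R_y = 323653.85/263 = 1230.62 ≈ 1231 N.
ΣF_y = 0: L_y + 1230.62 − 220 − 4.9·177 = 0 → L_y = -143.3 N.
ΣF_x = 0: no horizontal applied forces, so L_x = 0.

L_x = 0, L_y = -143.3 N, R_y = 1231 N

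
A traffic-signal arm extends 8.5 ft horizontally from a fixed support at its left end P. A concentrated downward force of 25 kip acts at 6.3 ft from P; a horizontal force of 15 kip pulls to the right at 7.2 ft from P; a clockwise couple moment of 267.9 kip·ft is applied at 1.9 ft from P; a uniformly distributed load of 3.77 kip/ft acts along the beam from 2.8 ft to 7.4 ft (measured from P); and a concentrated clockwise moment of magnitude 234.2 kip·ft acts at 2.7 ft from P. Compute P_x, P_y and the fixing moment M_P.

P_x = -15.00 kip, P_y = 42.34 kip, M_P = 748.0 kip·ft

Resultant of the distributed load: 3.77 × 4.6 = 17.342 kip at 5.1 ft from P.
ΣF_x = 0: P_x + 15 = 0 → P_x = -15.00 kip.
ΣF_y = 0: P_y − 25 − 3.77·4.6 = 0 → P_y = 42.34 kip.
ΣM about P: M_P − 25·6.3 − 267.9 − (3.77·4.6)·5.1 − 234.2 = 0 → M_P = 748.0 kip·ft.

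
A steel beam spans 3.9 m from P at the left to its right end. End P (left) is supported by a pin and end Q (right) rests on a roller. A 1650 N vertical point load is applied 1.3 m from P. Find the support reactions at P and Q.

P_x = 0, P_y = 1100 N, Q_y = 550.0 N

ΣM about P: Q_y·3.9 − 1650·1.3 = 0 → Q_y = 2145/3.9 = 550.0 N.
ΣF_y = 0: P_y + 550 − 1650 = 0 → P_y = 1100 N.
ΣF_x = 0: no horizontal applied forces, so P_x = 0.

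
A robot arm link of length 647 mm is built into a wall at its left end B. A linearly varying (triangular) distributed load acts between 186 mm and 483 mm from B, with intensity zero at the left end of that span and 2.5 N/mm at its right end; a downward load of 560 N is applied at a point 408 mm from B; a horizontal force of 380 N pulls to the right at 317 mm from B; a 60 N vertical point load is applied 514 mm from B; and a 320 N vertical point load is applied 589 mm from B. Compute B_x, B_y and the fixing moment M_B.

B_x = -380.0 N, B_y = 1311 N, M_B = 590400 N·mm

Resultant of the triangular load: ½ × 2.5 × 297 = 371.25 N, acting at 384 mm from B (one-third of the span from the peak).
ΣF_x = 0: B_x + 380 = 0 → B_x = -380.0 N.
ΣF_y = 0: B_y − ½·2.5·297 − 560 − 60 − 320 = 0 → B_y = 1311 N.
ΣM about B: M_B − (½·2.5·297)·384 − 560·408 − 60·514 − 320·589 = 0 → M_B = 590400 N·mm.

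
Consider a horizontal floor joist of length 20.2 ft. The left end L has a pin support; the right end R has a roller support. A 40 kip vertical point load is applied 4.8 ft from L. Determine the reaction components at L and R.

Taking moments about L: R_y·20.2 − 40·4.8 = 0 → R_y = 192/20.2 = 9.50495 ≈ 9.505 kip.
ΣF_y = 0: L_y + 9.50495 − 40 = 0 → L_y = 30.50 kip.
ΣF_x = 0: no horizontal applied forces, so L_x = 0.

L_x = 0, L_y = 30.50 kip, R_y = 9.505 kip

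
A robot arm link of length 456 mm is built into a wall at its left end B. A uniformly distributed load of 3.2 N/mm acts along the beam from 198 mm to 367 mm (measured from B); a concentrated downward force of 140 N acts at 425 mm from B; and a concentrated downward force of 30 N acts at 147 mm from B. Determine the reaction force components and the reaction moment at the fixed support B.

Resultant of the distributed load: 3.2 × 169 = 540.8 N at 282.5 mm from B.
ΣF_x = 0: B_x = 0.
ΣF_y = 0: B_y − 3.2·169 − 140 − 30 = 0 → B_y = 710.8 N.
ΣM about B: M_B − (3.2·169)·282.5 − 140·425 − 30·147 = 0 → M_B = 216700 N·mm.

B_x = 0, B_y = 710.8 N, M_B = 216700 N·mm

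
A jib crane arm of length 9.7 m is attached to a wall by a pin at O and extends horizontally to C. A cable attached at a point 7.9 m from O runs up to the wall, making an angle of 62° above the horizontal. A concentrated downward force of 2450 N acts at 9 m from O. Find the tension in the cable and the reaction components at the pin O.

ΣM about O: T·sin62°·7.9 − 2450·9 = 0 → T = 22050/(7.9·0.882948) = 3161.16 ≈ 3161 N.
ΣF_x = 0: O_x − T·cos62° = 0 → O_x = 3161.16 × 0.469472 = 1484 N.
ΣF_y = 0: O_y + T·sin62° − 2450 = 0 → O_y = 2450 − 3161.16 × 0.882948 = -341.1 N.

T = 3161 N, O_x = 1484 N, O_y = -341.1 N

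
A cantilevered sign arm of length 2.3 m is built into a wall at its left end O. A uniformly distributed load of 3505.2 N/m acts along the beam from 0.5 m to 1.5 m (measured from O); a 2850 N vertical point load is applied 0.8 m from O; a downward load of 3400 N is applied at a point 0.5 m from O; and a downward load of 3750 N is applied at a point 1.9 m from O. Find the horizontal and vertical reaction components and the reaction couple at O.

Resultant of the distributed load: 3505.2 × 1 = 3505.2 N at 1 m from O.
ΣF_x = 0: O_x = 0.
ΣF_y = 0: O_y − 3505.2·1 − 2850 − 3400 − 3750 = 0 → O_y = 13510 N.
ΣM about O: M_O − (3505.2·1)·1 − 2850·0.8 − 3400·0.5 − 3750·1.9 = 0 → M_O = 14610 N·m.

O_x = 0, O_y = 13510 N, M_O = 14610 N·m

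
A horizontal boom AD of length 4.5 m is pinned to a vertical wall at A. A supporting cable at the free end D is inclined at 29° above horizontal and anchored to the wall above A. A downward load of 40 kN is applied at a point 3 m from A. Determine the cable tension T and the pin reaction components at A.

ΣM about A: T·sin29°·4.5 − 40·3 = 0 → T = 120/(4.5·0.48481) = 55.0044 ≈ 55.00 kN.
ΣF_x = 0: A_x − T·cos29° = 0 → A_x = 55.0044 × 0.87462 = 48.11 kN.
ΣF_y = 0: A_y + T·sin29° − 40 = 0 → A_y = 40 − 55.0044 × 0.48481 = 13.33 kN.

T = 55.00 kN, A_x = 48.11 kN, A_y = 13.33 kN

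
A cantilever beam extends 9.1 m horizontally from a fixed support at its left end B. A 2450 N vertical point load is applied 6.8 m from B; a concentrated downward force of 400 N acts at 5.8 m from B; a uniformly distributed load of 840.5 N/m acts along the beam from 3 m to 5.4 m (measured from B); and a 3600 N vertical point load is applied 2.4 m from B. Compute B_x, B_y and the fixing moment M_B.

B_x = 0, B_y = 8467 N, M_B = 36090 N·m

Resultant of the distributed load: 840.5 × 2.4 = 2017.2 N at 4.2 m from B.
ΣF_x = 0: B_x = 0.
ΣF_y = 0: B_y − 2450 − 400 − 840.5·2.4 − 3600 = 0 → B_y = 8467 N.
ΣM about B: M_B − 2450·6.8 − 400·5.8 − (840.5·2.4)·4.2 − 3600·2.4 = 0 → M_B = 36090 N·m.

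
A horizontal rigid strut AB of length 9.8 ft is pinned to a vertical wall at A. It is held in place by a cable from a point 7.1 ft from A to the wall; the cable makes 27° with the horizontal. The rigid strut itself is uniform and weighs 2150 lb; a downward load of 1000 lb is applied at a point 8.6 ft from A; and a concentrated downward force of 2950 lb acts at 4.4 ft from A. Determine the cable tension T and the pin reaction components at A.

ΣM about A: T·sin27°·7.1 − 2150·4.9 − 1000·8.6 − 2950·4.4 = 0 → T = 32115/(7.1·0.45399) = 9963.3 ≈ 9963 lb.
ΣF_x = 0: A_x − T·cos27° = 0 → A_x = 9963.3 × 0.891007 = 8877 lb.
ΣF_y = 0: A_y + T·sin27° − 2150 − 1000 − 2950 = 0 → A_y = 6100 − 9963.3 × 0.45399 = 1577 lb.

T = 9963 lb, A_x = 8877 lb, A_y = 1577 lb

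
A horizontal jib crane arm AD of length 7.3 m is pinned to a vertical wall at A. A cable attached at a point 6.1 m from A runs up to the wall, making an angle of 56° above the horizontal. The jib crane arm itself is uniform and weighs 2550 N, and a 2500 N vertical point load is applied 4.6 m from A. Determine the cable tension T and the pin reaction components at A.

T = 4114 N, A_x = 2301 N, A_y = 1639 N

ΣM about A: T·sin56°·6.1 − 2550·3.65 − 2500·4.6 = 0 → T = 20807.5/(6.1·0.829038) = 4114.49 ≈ 4114 N.
ΣF_x = 0: A_x − T·cos56° = 0 → A_x = 4114.49 × 0.559193 = 2301 N.
ΣF_y = 0: A_y + T·sin56° − 2550 − 2500 = 0 → A_y = 5050 − 4114.49 × 0.829038 = 1639 N.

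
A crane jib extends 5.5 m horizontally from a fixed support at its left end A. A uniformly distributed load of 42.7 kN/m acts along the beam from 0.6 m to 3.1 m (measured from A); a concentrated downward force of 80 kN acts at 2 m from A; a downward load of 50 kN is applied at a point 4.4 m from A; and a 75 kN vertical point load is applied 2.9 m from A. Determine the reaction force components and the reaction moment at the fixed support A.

A_x = 0, A_y = 311.8 kN, M_A = 795.0 kN·m

Resultant of the distributed load: 42.7 × 2.5 = 106.75 kN at 1.85 m from A.
ΣF_x = 0: A_x = 0.
ΣF_y = 0: A_y − 42.7·2.5 − 80 − 50 − 75 = 0 → A_y = 311.8 kN.
ΣM about A: M_A − (42.7·2.5)·1.85 − 80·2 − 50·4.4 − 75·2.9 = 0 → M_A = 795.0 kN·m.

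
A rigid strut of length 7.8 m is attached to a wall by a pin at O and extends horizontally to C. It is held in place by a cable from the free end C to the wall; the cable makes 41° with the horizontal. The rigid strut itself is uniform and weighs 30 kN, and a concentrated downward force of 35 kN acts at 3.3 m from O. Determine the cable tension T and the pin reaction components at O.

ΣM about O: T·sin41°·7.8 − 30·3.9 − 35·3.3 = 0 → T = 232.5/(7.8·0.656059) = 45.4345 ≈ 45.43 kN.
ΣF_x = 0: O_x − T·cos41° = 0 → O_x = 45.4345 × 0.75471 = 34.29 kN.
ΣF_y = 0: O_y + T·sin41° − 30 − 35 = 0 → O_y = 65 − 45.4345 × 0.656059 = 35.19 kN.

T = 45.43 kN, O_x = 34.29 kN, O_y = 35.19 kN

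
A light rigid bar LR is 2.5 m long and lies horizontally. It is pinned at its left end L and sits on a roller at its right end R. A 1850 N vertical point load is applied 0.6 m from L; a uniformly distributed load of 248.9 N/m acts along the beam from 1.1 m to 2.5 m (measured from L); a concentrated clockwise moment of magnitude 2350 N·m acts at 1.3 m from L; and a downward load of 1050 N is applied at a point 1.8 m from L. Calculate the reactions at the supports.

L_x = 0, L_y = 857.6 N, R_y = 2391 N

Resultant of the distributed load: 248.9 × 1.4 = 348.46 N at 1.8 m from L.
ΣM about L: R_y·2.5 − 1850·0.6 − (248.9·1.4)·1.8 − 2350 − 1050·1.8 = 0 → R_y = 5977.228/2.5 = 2390.89 ≈ 2391 N.
ΣF_y = 0: L_y + 2390.89 − 1850 − 248.9·1.4 − 1050 = 0 → L_y = 857.6 N.
ΣF_x = 0: no horizontal applied forces, so L_x = 0.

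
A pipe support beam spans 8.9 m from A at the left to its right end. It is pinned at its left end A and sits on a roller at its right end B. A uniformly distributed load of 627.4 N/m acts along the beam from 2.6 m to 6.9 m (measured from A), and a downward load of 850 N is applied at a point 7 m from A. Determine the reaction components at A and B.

Resultant of the distributed load: 627.4 × 4.3 = 2697.82 N at 4.75 m from A.
Moments about A: B_y·8.9 − (627.4·4.3)·4.75 − 850·7 = 0 → B_y = 18764.645/8.9 = 2108.39 ≈ 2108 N.
ΣF_y = 0: A_y + 2108.39 − 627.4·4.3 − 850 = 0 → A_y = 1439 N.
ΣF_x = 0: no horizontal applied forces, so A_x = 0.

A_x = 0, A_y = 1439 N, B_y = 2108 N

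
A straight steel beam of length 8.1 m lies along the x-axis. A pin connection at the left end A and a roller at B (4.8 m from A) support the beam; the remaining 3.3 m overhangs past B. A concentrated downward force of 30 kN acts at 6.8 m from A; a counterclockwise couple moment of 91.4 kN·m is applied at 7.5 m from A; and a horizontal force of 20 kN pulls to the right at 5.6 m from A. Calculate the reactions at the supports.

A_x = -20.00 kN, A_y = 6.542 kN, B_y = 23.46 kN

Taking moments about A: B_y·4.8 − 30·6.8 + 91.4 = 0 → B_y = 112.6/4.8 = 23.4583 ≈ 23.46 kN.
ΣF_y = 0: A_y + 23.4583 − 30 = 0 → A_y = 6.542 kN.
ΣF_x = 0: A_x + 20 = 0 → A_x = -20.00 kN.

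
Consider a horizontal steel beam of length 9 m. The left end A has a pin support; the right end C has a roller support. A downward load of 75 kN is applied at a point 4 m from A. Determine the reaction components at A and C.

Taking moments about A: C_y·9 − 75·4 = 0 → C_y = 300/9 = 33.3333 ≈ 33.33 kN.
ΣF_y = 0: A_y + 33.3333 − 75 = 0 → A_y = 41.67 kN.
ΣF_x = 0: no horizontal applied forces, so A_x = 0.

A_x = 0, A_y = 41.67 kN, C_y = 33.33 kN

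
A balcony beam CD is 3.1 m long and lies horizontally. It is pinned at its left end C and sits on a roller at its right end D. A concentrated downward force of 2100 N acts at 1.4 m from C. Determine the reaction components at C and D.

Taking moments about C: D_y·3.1 − 2100·1.4 = 0 → D_y = 2940/3.1 = 948.387 ≈ 948.4 N.
ΣF_y = 0: C_y + 948.387 − 2100 = 0 → C_y = 1152 N.
ΣF_x = 0: no horizontal applied forces, so C_x = 0.

C_x = 0, C_y = 1152 N, D_y = 948.4 N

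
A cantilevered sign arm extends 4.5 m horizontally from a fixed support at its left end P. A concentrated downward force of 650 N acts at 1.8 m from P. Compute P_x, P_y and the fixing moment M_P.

P_x = 0, P_y = 650.0 N, M_P = 1170 N·m

ΣF_x = 0: P_x = 0.
ΣF_y = 0: P_y − 650 = 0 → P_y = 650.0 N.
ΣM about P: M_P − 650·1.8 = 0 → M_P = 1170 N·m.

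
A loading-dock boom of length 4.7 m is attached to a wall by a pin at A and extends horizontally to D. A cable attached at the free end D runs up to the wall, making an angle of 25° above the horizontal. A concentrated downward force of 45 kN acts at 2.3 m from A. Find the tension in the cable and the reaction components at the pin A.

ΣM about A: T·sin25°·4.7 − 45·2.3 = 0 → T = 103.5/(4.7·0.422618) = 52.1068 ≈ 52.11 kN.
ΣF_x = 0: A_x − T·cos25° = 0 → A_x = 52.1068 × 0.906308 = 47.22 kN.
ΣF_y = 0: A_y + T·sin25° − 45 = 0 → A_y = 45 − 52.1068 × 0.422618 = 22.98 kN.

T = 52.11 kN, A_x = 47.22 kN, A_y = 22.98 kN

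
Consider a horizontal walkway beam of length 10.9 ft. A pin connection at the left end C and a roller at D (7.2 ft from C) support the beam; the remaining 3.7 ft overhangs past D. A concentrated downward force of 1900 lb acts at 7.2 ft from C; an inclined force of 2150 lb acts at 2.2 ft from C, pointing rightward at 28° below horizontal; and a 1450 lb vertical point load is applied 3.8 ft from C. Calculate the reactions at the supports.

C_x = -1898 lb, C_y = 1386 lb, D_y = 2974 lb

ΣM about C: D_y·7.2 − 1900·7.2 − 2150·sin28°·2.2 − 1450·3.8 = 0 → D_y = 21410.6/7.2 = 2973.69 ≈ 2974 lb.
ΣF_y = 0: C_y + 2973.69 − 1900 − 2150·sin28° − 1450 = 0 → C_y = 1386 lb.
ΣF_x = 0: C_x + 2150·cos28° = 0 → C_x = -1898 lb.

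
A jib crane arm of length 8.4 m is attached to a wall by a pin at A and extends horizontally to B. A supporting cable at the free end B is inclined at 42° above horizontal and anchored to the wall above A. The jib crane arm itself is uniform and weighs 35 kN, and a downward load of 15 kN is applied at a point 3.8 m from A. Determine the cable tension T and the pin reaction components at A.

ΣM about A: T·sin42°·8.4 − 35·4.2 − 15·3.8 = 0 → T = 204/(8.4·0.669131) = 36.2944 ≈ 36.29 kN.
ΣF_x = 0: A_x − T·cos42° = 0 → A_x = 36.2944 × 0.743145 = 26.97 kN.
ΣF_y = 0: A_y + T·sin42° − 35 − 15 = 0 → A_y = 50 − 36.2944 × 0.669131 = 25.71 kN.

T = 36.29 kN, A_x = 26.97 kN, A_y = 25.71 kN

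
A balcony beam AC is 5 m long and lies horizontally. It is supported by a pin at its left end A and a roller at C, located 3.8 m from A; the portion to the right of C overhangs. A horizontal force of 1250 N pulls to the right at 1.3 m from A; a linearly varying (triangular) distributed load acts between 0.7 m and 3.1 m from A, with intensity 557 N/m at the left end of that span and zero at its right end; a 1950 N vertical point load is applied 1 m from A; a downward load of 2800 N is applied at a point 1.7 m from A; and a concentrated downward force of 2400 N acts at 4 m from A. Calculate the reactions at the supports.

A_x = -1250 N, A_y = 3262 N, C_y = 4556 N

Resultant of the triangular load: ½ × 557 × 2.4 = 668.4 N, acting at 1.5 m from A (one-third of the span from the peak).
Moments about A: C_y·3.8 − (½·557·2.4)·1.5 − 1950·1 − 2800·1.7 − 2400·4 = 0 → C_y = 17312.6/3.8 = 4555.95 ≈ 4556 N.
ΣF_y = 0: A_y + 4555.95 − ½·557·2.4 − 1950 − 2800 − 2400 = 0 → A_y = 3262 N.
ΣF_x = 0: A_x + 1250 = 0 → A_x = -1250 N.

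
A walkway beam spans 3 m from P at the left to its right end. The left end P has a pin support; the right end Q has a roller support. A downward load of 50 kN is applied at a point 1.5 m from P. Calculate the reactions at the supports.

Taking moments about P: Q_y·3 − 50·1.5 = 0 → Q_y = 75/3 = 25.00 kN.
ΣF_y = 0: P_y + 25 − 50 = 0 → P_y = 25.00 kN.
ΣF_x = 0: no horizontal applied forces, so P_x = 0.

P_x = 0, P_y = 25.00 kN, Q_y = 25.00 kN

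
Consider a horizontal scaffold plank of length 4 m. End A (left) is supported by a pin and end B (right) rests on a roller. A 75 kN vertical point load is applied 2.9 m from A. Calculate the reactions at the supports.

A_x = 0, A_y = 20.62 kN, B_y = 54.38 kN

ΣM about A: B_y·4 − 75·2.9 = 0 → B_y = 217.5/4 = 54.375 ≈ 54.38 kN.
ΣF_y = 0: A_y + 54.375 − 75 = 0 → A_y = 20.62 kN.
ΣF_x = 0: no horizontal applied forces, so A_x = 0.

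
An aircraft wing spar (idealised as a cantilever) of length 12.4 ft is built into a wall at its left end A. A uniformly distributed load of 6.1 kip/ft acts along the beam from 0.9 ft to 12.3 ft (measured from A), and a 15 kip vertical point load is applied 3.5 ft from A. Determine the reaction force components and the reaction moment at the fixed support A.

Resultant of the distributed load: 6.1 × 11.4 = 69.54 kip at 6.6 ft from A.
ΣF_x = 0: A_x = 0.
ΣF_y = 0: A_y − 6.1·11.4 − 15 = 0 → A_y = 84.54 kip.
ΣM about A: M_A − (6.1·11.4)·6.6 − 15·3.5 = 0 → M_A = 511.5 kip·ft.

A_x = 0, A_y = 84.54 kip, M_A = 511.5 kip·ft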